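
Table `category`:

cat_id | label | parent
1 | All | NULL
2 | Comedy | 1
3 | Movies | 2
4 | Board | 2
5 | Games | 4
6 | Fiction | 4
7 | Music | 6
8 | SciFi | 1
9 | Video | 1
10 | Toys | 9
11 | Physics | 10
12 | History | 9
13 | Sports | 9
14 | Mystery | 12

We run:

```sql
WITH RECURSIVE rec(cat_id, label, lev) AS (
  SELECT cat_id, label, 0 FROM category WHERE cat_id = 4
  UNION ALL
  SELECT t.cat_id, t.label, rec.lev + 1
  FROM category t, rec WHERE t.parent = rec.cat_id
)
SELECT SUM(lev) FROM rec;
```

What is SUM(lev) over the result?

Base: cat_id=4 (Board) at lev 0.
Iteration 1: rows with parent in {4} -> Games (id 5, lev 1), Fiction (id 6, lev 1).
Iteration 2: rows with parent in {5,6} -> Music (id 7, lev 2).
Iteration 3: no rows with parent in {7}; recursion stops.
SUM(lev) = 0 + 1 + 1 + 2 = 4.

4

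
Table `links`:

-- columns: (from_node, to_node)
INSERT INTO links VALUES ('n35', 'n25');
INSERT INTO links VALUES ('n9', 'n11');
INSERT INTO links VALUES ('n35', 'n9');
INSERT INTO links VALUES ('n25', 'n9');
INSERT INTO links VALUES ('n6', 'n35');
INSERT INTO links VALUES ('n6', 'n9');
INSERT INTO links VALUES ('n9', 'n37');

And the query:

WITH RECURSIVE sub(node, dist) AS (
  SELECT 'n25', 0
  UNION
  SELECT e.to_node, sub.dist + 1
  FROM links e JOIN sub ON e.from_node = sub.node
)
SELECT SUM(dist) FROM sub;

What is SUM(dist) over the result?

Base: (n25, dist=0).
Iteration 1: edges from {n25} -> (n9, dist=1).
Iteration 2: edges from {n9} -> (n11, dist=2), (n37, dist=2).
Iteration 3: no outgoing edges from {n11,n37}; recursion stops.
SUM(dist) = 0 + 1 + 2 + 2 = 5.

5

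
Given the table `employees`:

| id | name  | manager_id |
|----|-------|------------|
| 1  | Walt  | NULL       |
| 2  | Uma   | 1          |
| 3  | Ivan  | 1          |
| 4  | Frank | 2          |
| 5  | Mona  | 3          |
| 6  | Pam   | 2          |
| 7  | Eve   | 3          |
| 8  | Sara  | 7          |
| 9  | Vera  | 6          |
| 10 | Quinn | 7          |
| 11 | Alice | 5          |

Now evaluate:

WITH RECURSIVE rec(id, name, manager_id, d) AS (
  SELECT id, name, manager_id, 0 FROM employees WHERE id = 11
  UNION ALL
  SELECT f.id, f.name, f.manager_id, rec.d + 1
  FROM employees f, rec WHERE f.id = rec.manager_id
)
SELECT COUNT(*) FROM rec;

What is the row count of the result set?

Base: id=11 (Alice), manager_id=5, d 0.
Iteration 1: join on id=5 -> Mona (id 5, manager_id=3, d 1).
Iteration 2: join on id=3 -> Ivan (id 3, manager_id=1, d 2).
Iteration 3: join on id=1 -> Walt (id 1, manager_id=NULL, d 3).
Iteration 4: manager_id is NULL; no match; recursion stops.
Total rows emitted: 4.

4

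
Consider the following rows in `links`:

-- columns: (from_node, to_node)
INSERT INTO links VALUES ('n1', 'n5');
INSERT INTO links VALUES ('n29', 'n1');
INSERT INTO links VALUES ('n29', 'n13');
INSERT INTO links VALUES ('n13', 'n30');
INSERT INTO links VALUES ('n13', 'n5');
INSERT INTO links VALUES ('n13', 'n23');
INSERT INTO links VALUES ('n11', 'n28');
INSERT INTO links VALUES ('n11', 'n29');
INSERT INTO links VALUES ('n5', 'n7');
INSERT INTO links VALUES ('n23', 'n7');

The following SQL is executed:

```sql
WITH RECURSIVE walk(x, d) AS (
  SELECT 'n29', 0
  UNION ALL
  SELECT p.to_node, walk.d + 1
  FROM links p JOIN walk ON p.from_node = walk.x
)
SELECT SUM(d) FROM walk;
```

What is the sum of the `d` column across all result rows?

Base: (n29, d=0).
Iteration 1: edges from {n29} -> (n1, d=1), (n13, d=1).
Iteration 2: edges from {n1,n13} -> (n23, d=2), (n30, d=2), (n5, d=2) x2. [UNION ALL keeps all 4 new rows, including repeats]
Iteration 3: edges from {n23,n30,n5} -> (n7, d=3) x3. [UNION ALL keeps all 3 new rows, including repeats]
Iteration 4: no outgoing edges from {n7}; recursion stops.
SUM(d) = 0 + 1 + 1 + 2 + 2 + 2 + 2 + 3 + 3 + 3 = 19.

19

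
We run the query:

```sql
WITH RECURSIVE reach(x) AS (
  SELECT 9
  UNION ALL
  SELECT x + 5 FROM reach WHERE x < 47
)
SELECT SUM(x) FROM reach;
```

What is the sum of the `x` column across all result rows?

Base: x=9.
Iteration 1: 9 < 47 holds -> x = 9 + 5 = 14.
Iteration 2: 14 < 47 holds -> x = 14 + 5 = 19.
Iteration 3: 19 < 47 holds -> x = 19 + 5 = 24.
Iteration 4: 24 < 47 holds -> x = 24 + 5 = 29.
Iteration 5: 29 < 47 holds -> x = 29 + 5 = 34.
Iteration 6: 34 < 47 holds -> x = 34 + 5 = 39.
Iteration 7: 39 < 47 holds -> x = 39 + 5 = 44.
Iteration 8: 44 < 47 holds -> x = 44 + 5 = 49.
Iteration 9: 49 < 47 fails; recursion stops.
SUM(x) = 9 + 14 + 19 + 24 + 29 + 34 + 39 + 44 + 49 = 261.

261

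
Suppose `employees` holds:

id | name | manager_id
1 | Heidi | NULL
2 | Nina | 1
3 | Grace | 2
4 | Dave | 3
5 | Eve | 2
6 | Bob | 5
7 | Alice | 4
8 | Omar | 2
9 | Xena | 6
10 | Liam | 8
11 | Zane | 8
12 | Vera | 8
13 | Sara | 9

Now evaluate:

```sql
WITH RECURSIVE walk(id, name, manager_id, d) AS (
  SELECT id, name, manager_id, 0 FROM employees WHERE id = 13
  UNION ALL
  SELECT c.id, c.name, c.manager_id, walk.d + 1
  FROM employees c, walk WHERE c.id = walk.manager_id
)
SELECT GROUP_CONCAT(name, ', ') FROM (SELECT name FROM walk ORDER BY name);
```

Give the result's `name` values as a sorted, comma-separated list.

Base: id=13 (Sara), manager_id=9, d 0.
Iteration 1: join on id=9 -> Xena (id 9, manager_id=6, d 1).
Iteration 2: join on id=6 -> Bob (id 6, manager_id=5, d 2).
Iteration 3: join on id=5 -> Eve (id 5, manager_id=2, d 3).
Iteration 4: join on id=2 -> Nina (id 2, manager_id=1, d 4).
Iteration 5: join on id=1 -> Heidi (id 1, manager_id=NULL, d 5).
Iteration 6: manager_id is NULL; no match; recursion stops.

Bob, Eve, Heidi, Nina, Sara, Xena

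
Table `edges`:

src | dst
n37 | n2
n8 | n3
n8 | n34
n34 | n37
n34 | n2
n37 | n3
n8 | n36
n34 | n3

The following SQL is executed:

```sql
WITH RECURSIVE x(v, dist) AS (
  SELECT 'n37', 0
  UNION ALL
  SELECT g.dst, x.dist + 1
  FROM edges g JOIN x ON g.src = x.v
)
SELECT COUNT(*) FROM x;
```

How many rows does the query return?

Base: (n37, dist=0).
Iteration 1: edges from {n37} -> (n2, dist=1), (n3, dist=1).
Iteration 2: no outgoing edges from {n2,n3}; recursion stops.
Total rows emitted: 3.

3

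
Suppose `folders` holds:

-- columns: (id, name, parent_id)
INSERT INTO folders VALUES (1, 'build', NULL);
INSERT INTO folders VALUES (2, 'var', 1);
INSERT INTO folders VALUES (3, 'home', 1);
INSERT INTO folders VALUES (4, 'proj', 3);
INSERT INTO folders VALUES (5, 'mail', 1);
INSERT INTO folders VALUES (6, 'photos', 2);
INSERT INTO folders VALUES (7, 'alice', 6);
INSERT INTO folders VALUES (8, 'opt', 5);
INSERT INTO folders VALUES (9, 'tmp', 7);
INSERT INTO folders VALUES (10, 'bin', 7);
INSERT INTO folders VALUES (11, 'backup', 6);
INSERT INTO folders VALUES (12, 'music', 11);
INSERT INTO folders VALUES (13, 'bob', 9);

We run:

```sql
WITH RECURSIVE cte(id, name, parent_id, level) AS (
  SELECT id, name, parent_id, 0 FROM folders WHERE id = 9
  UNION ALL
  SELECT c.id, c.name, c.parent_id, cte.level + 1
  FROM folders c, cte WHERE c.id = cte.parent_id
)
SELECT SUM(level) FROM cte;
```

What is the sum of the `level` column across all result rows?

10

Base: id=9 (tmp), parent_id=7, level 0.
Iteration 1: join on id=7 -> alice (id 7, parent_id=6, level 1).
Iteration 2: join on id=6 -> photos (id 6, parent_id=2, level 2).
Iteration 3: join on id=2 -> var (id 2, parent_id=1, level 3).
Iteration 4: join on id=1 -> build (id 1, parent_id=NULL, level 4).
Iteration 5: parent_id is NULL; no match; recursion stops.
SUM(level) = 0 + 1 + 2 + 3 + 4 = 10.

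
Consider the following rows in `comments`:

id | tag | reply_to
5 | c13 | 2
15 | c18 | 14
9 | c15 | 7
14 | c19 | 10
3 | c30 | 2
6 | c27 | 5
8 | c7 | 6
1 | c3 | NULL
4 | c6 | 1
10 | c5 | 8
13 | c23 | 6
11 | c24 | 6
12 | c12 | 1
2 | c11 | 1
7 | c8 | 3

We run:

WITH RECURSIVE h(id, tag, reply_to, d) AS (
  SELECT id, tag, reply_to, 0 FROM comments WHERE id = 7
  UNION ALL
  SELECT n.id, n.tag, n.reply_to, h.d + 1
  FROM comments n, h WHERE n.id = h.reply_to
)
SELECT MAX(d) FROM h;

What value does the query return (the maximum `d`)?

3

Base: id=7 (c8), reply_to=3, d 0.
Iteration 1: join on id=3 -> c30 (id 3, reply_to=2, d 1).
Iteration 2: join on id=2 -> c11 (id 2, reply_to=1, d 2).
Iteration 3: join on id=1 -> c3 (id 1, reply_to=NULL, d 3).
Iteration 4: reply_to is NULL; no match; recursion stops.
d values: 0, 1, 2, 3; the maximum is 3.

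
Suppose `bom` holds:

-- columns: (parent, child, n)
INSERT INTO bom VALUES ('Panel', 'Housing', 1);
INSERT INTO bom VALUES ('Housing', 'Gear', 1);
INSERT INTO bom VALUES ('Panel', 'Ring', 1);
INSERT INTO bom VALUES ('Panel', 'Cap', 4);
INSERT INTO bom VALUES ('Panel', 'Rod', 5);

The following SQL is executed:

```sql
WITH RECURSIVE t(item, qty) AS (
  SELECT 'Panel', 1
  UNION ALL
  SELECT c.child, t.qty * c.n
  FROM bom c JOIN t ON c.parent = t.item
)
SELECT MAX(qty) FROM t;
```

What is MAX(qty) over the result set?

5

Base: (Panel, qty=1).
Iteration 1: components of {Panel} -> Cap = 1*4 = 4, Housing = 1*1 = 1, Ring = 1*1 = 1, Rod = 1*5 = 5.
Iteration 2: components of {Cap,Housing,Ring,Rod} -> Gear = 1*1 = 1.
Iteration 3: no further components; recursion stops.
qty values: 1, 1, 1, 4, 5, 1; the maximum is 5.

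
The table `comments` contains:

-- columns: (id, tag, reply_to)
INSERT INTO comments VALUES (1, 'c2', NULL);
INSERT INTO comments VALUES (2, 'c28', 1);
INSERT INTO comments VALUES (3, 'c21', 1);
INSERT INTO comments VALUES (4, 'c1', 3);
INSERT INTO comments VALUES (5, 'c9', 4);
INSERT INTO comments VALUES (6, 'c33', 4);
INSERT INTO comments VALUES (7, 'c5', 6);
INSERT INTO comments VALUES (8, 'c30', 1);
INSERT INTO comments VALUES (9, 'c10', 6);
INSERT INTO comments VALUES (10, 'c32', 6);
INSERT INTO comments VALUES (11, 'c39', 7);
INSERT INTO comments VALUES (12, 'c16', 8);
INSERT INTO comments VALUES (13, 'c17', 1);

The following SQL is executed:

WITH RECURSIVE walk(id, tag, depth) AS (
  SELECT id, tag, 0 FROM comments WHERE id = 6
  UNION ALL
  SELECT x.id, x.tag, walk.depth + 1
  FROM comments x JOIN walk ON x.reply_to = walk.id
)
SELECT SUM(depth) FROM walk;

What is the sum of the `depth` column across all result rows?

5

Base: id=6 (c33) at depth 0.
Iteration 1: rows with reply_to in {6} -> c5 (id 7, depth 1), c10 (id 9, depth 1), c32 (id 10, depth 1).
Iteration 2: rows with reply_to in {7,9,10} -> c39 (id 11, depth 2).
Iteration 3: no rows with reply_to in {11}; recursion stops.
SUM(depth) = 0 + 1 + 1 + 1 + 2 = 5.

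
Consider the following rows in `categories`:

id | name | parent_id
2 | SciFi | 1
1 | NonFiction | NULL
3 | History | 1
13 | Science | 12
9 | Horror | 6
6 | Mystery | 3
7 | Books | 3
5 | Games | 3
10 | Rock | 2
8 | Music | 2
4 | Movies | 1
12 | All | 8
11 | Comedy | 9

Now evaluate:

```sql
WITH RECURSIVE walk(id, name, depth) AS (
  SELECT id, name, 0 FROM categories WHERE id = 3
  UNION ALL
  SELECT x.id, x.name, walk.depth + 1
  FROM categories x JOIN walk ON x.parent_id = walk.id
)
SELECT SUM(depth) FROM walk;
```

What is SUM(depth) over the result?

8

Base: id=3 (History) at depth 0.
Iteration 1: rows with parent_id in {3} -> Games (id 5, depth 1), Mystery (id 6, depth 1), Books (id 7, depth 1).
Iteration 2: rows with parent_id in {5,6,7} -> Horror (id 9, depth 2).
Iteration 3: rows with parent_id in {9} -> Comedy (id 11, depth 3).
Iteration 4: no rows with parent_id in {11}; recursion stops.
SUM(depth) = 0 + 1 + 1 + 1 + 2 + 3 = 8.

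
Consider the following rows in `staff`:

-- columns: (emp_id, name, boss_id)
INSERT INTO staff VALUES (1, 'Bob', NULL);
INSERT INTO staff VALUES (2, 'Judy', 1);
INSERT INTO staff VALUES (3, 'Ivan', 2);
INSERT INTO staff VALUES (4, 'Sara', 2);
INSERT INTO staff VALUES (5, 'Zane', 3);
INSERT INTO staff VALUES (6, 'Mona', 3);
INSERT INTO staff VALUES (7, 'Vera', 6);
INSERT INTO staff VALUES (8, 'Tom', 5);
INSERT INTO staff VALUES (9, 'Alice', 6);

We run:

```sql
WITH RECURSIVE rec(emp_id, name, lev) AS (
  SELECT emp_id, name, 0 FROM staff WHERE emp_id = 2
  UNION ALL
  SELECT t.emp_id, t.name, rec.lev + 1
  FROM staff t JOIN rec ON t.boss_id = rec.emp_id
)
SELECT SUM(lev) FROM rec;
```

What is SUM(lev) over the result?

15

Base: emp_id=2 (Judy) at lev 0.
Iteration 1: rows with boss_id in {2} -> Ivan (id 3, lev 1), Sara (id 4, lev 1).
Iteration 2: rows with boss_id in {3,4} -> Zane (id 5, lev 2), Mona (id 6, lev 2).
Iteration 3: rows with boss_id in {5,6} -> Vera (id 7, lev 3), Tom (id 8, lev 3), Alice (id 9, lev 3).
Iteration 4: no rows with boss_id in {7,8,9}; recursion stops.
SUM(lev) = 0 + 1 + 1 + 2 + 2 + 3 + 3 + 3 = 15.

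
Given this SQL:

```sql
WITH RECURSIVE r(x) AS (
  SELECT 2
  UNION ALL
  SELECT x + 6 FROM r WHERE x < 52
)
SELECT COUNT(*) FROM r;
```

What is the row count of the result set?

Base: x=2.
Iteration 1: 2 < 52 holds -> x = 2 + 6 = 8.
Iteration 2: 8 < 52 holds -> x = 8 + 6 = 14.
Iteration 3: 14 < 52 holds -> x = 14 + 6 = 20.
Iteration 4: 20 < 52 holds -> x = 20 + 6 = 26.
Iteration 5: 26 < 52 holds -> x = 26 + 6 = 32.
Iteration 6: 32 < 52 holds -> x = 32 + 6 = 38.
Iteration 7: 38 < 52 holds -> x = 38 + 6 = 44.
Iteration 8: 44 < 52 holds -> x = 44 + 6 = 50.
Iteration 9: 50 < 52 holds -> x = 50 + 6 = 56.
Iteration 10: 56 < 52 fails; recursion stops.
Total rows emitted: 10.

10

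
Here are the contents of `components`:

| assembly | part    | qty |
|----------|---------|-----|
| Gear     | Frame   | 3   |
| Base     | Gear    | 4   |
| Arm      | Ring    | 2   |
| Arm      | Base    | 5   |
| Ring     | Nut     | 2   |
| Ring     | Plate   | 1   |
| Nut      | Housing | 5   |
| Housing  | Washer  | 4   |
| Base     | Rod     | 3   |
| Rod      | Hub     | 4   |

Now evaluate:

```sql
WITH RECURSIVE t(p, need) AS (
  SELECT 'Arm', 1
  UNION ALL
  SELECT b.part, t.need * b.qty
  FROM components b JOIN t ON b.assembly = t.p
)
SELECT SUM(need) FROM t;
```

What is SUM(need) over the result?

Base: (Arm, need=1).
Iteration 1: components of {Arm} -> Base = 1*5 = 5, Ring = 1*2 = 2.
Iteration 2: components of {Base,Ring} -> Gear = 5*4 = 20, Nut = 2*2 = 4, Plate = 2*1 = 2, Rod = 5*3 = 15.
Iteration 3: components of {Gear,Nut,Plate,Rod} -> Frame = 20*3 = 60, Housing = 4*5 = 20, Hub = 15*4 = 60.
Iteration 4: components of {Frame,Housing,Hub} -> Washer = 20*4 = 80.
Iteration 5: no further components; recursion stops.
SUM(need) = 1 + 2 + 5 + 2 + 4 + 15 + 20 + 20 + 60 + 60 + 80 = 269.

269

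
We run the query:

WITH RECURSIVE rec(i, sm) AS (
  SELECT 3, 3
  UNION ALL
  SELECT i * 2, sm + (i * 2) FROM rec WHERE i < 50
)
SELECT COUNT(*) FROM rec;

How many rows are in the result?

6

Base: i=3, sm=3.
Iteration 1: 3 < 50 holds -> i = 3 * 2 = 6, sm = 3 + 6 = 9.
Iteration 2: 6 < 50 holds -> i = 6 * 2 = 12, sm = 9 + 12 = 21.
Iteration 3: 12 < 50 holds -> i = 12 * 2 = 24, sm = 21 + 24 = 45.
Iteration 4: 24 < 50 holds -> i = 24 * 2 = 48, sm = 45 + 48 = 93.
Iteration 5: 48 < 50 holds -> i = 48 * 2 = 96, sm = 93 + 96 = 189.
Iteration 6: 96 < 50 fails; recursion stops.
Total rows emitted: 6.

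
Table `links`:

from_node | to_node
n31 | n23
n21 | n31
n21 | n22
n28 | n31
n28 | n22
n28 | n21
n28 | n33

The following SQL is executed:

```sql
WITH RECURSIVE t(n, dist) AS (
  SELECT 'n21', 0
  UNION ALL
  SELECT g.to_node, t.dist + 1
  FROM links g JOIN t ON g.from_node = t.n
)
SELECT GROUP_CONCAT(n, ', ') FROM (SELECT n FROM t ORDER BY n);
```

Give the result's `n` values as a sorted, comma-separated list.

Base: (n21, dist=0).
Iteration 1: edges from {n21} -> (n22, dist=1), (n31, dist=1).
Iteration 2: edges from {n22,n31} -> (n23, dist=2).
Iteration 3: no outgoing edges from {n23}; recursion stops.

n21, n22, n23, n31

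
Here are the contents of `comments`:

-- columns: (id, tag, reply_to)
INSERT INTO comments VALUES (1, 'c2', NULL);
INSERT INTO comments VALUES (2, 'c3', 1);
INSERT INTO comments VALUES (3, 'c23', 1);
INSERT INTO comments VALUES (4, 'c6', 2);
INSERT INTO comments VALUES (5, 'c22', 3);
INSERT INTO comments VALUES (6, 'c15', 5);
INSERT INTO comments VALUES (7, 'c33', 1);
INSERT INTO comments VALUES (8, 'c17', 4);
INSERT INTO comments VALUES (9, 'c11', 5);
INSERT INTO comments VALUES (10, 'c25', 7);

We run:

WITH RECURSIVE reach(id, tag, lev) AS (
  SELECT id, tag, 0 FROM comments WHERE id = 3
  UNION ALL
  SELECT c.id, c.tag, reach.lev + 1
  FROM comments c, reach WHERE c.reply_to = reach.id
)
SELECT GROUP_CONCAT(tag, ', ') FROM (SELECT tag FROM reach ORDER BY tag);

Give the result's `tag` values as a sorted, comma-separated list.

Base: id=3 (c23) at lev 0.
Iteration 1: rows with reply_to in {3} -> c22 (id 5, lev 1).
Iteration 2: rows with reply_to in {5} -> c15 (id 6, lev 2), c11 (id 9, lev 2).
Iteration 3: no rows with reply_to in {6,9}; recursion stops.

c11, c15, c22, c23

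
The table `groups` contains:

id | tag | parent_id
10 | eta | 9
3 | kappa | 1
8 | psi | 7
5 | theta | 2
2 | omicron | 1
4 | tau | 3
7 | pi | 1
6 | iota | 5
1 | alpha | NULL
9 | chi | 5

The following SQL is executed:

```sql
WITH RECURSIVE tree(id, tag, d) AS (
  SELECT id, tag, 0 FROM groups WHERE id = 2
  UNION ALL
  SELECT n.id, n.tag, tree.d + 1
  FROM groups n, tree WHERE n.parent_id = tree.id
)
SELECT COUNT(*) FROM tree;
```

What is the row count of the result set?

Base: id=2 (omicron) at d 0.
Iteration 1: rows with parent_id in {2} -> theta (id 5, d 1).
Iteration 2: rows with parent_id in {5} -> iota (id 6, d 2), chi (id 9, d 2).
Iteration 3: rows with parent_id in {6,9} -> eta (id 10, d 3).
Iteration 4: no rows with parent_id in {10}; recursion stops.
Total rows emitted: 5.

5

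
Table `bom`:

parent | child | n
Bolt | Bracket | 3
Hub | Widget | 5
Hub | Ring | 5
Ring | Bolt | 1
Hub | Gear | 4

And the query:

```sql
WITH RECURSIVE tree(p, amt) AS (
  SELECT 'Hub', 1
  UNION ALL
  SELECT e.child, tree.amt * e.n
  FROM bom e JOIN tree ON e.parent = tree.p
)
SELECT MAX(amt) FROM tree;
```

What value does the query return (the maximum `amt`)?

Base: (Hub, amt=1).
Iteration 1: components of {Hub} -> Gear = 1*4 = 4, Ring = 1*5 = 5, Widget = 1*5 = 5.
Iteration 2: components of {Gear,Ring,Widget} -> Bolt = 5*1 = 5.
Iteration 3: components of {Bolt} -> Bracket = 5*3 = 15.
Iteration 4: no further components; recursion stops.
amt values: 1, 4, 5, 5, 5, 15; the maximum is 15.

15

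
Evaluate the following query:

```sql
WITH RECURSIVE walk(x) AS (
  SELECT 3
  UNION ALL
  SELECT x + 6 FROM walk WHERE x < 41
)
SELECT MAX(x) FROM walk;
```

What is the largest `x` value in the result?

45

Base: x=3.
Iteration 1: 3 < 41 holds -> x = 3 + 6 = 9.
Iteration 2: 9 < 41 holds -> x = 9 + 6 = 15.
Iteration 3: 15 < 41 holds -> x = 15 + 6 = 21.
Iteration 4: 21 < 41 holds -> x = 21 + 6 = 27.
Iteration 5: 27 < 41 holds -> x = 27 + 6 = 33.
Iteration 6: 33 < 41 holds -> x = 33 + 6 = 39.
Iteration 7: 39 < 41 holds -> x = 39 + 6 = 45.
Iteration 8: 45 < 41 fails; recursion stops.
x values: 3, 9, 15, 21, 27, 33, 39, 45; the maximum is 45.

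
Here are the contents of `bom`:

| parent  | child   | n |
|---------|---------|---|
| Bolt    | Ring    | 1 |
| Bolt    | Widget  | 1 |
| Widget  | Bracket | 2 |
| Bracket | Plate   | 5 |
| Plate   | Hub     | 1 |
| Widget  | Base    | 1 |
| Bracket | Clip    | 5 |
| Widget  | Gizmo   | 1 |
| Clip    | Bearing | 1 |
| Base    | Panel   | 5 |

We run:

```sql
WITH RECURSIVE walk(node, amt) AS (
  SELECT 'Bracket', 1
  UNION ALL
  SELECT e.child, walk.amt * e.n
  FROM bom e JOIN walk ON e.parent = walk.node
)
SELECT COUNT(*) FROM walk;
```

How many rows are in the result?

5

Base: (Bracket, amt=1).
Iteration 1: components of {Bracket} -> Clip = 1*5 = 5, Plate = 1*5 = 5.
Iteration 2: components of {Clip,Plate} -> Bearing = 5*1 = 5, Hub = 5*1 = 5.
Iteration 3: no further components; recursion stops.
Total rows emitted: 5.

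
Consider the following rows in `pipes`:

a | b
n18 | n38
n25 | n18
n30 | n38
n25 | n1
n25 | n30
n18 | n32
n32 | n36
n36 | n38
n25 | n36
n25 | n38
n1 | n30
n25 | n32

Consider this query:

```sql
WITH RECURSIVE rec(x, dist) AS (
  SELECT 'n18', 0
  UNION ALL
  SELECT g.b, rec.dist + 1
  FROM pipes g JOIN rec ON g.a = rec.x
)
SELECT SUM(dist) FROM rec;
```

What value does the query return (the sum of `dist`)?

Base: (n18, dist=0).
Iteration 1: edges from {n18} -> (n32, dist=1), (n38, dist=1).
Iteration 2: edges from {n32,n38} -> (n36, dist=2).
Iteration 3: edges from {n36} -> (n38, dist=3).
Iteration 4: no outgoing edges from {n38}; recursion stops.
SUM(dist) = 0 + 1 + 1 + 2 + 3 = 7.

7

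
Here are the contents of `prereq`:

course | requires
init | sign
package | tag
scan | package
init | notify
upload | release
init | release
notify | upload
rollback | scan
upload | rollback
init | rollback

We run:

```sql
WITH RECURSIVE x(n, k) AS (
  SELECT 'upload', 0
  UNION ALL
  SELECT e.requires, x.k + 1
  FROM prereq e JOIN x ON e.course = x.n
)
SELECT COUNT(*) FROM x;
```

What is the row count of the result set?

Base: (upload, k=0).
Iteration 1: edges from {upload} -> (release, k=1), (rollback, k=1).
Iteration 2: edges from {release,rollback} -> (scan, k=2).
Iteration 3: edges from {scan} -> (package, k=3).
Iteration 4: edges from {package} -> (tag, k=4).
Iteration 5: no outgoing edges from {tag}; recursion stops.
Total rows emitted: 6.

6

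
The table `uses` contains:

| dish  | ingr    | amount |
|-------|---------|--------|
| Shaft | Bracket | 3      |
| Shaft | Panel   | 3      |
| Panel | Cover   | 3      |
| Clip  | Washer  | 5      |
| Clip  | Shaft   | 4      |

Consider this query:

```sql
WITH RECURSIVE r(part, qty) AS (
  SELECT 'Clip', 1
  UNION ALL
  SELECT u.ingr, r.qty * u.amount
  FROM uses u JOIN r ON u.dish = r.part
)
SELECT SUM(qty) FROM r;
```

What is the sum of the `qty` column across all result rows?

70

Base: (Clip, qty=1).
Iteration 1: components of {Clip} -> Shaft = 1*4 = 4, Washer = 1*5 = 5.
Iteration 2: components of {Shaft,Washer} -> Bracket = 4*3 = 12, Panel = 4*3 = 12.
Iteration 3: components of {Bracket,Panel} -> Cover = 12*3 = 36.
Iteration 4: no further components; recursion stops.
SUM(qty) = 1 + 4 + 5 + 12 + 12 + 36 = 70.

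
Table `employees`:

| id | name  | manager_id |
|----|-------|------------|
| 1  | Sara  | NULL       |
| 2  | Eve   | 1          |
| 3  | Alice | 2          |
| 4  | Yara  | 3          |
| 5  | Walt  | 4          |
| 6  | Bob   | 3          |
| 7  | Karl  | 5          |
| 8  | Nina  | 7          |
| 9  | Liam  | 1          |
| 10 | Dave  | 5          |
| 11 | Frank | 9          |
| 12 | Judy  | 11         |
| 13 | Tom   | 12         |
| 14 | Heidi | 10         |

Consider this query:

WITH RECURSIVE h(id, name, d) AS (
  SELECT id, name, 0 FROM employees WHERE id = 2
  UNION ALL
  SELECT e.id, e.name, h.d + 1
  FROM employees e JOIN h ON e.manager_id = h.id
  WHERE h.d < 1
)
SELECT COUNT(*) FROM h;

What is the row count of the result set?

2

Base: id=2 (Eve) at d 0.
Iteration 1: rows with manager_id in {2} -> Alice (id 3, d 1).
Iteration 2: d < 1 fails for all current rows; recursion stops.
Total rows emitted: 2.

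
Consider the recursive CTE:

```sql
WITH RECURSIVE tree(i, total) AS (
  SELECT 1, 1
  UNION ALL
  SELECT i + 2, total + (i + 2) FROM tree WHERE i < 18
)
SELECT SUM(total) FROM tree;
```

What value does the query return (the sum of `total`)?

385

Base: i=1, total=1.
Iteration 1: 1 < 18 holds -> i = 1 + 2 = 3, total = 1 + 3 = 4.
Iteration 2: 3 < 18 holds -> i = 3 + 2 = 5, total = 4 + 5 = 9.
Iteration 3: 5 < 18 holds -> i = 5 + 2 = 7, total = 9 + 7 = 16.
Iteration 4: 7 < 18 holds -> i = 7 + 2 = 9, total = 16 + 9 = 25.
Iteration 5: 9 < 18 holds -> i = 9 + 2 = 11, total = 25 + 11 = 36.
Iteration 6: 11 < 18 holds -> i = 11 + 2 = 13, total = 36 + 13 = 49.
Iteration 7: 13 < 18 holds -> i = 13 + 2 = 15, total = 49 + 15 = 64.
Iteration 8: 15 < 18 holds -> i = 15 + 2 = 17, total = 64 + 17 = 81.
Iteration 9: 17 < 18 holds -> i = 17 + 2 = 19, total = 81 + 19 = 100.
Iteration 10: 19 < 18 fails; recursion stops.
SUM(total) = 1 + 4 + 9 + 16 + 25 + 36 + 49 + 64 + 81 + 100 = 385.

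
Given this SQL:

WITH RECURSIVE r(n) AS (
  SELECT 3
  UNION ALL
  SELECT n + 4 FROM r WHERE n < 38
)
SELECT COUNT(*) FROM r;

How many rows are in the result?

Base: n=3.
Iteration 1: 3 < 38 holds -> n = 3 + 4 = 7.
Iteration 2: 7 < 38 holds -> n = 7 + 4 = 11.
Iteration 3: 11 < 38 holds -> n = 11 + 4 = 15.
Iteration 4: 15 < 38 holds -> n = 15 + 4 = 19.
Iteration 5: 19 < 38 holds -> n = 19 + 4 = 23.
Iteration 6: 23 < 38 holds -> n = 23 + 4 = 27.
Iteration 7: 27 < 38 holds -> n = 27 + 4 = 31.
Iteration 8: 31 < 38 holds -> n = 31 + 4 = 35.
Iteration 9: 35 < 38 holds -> n = 35 + 4 = 39.
Iteration 10: 39 < 38 fails; recursion stops.
Total rows emitted: 10.

10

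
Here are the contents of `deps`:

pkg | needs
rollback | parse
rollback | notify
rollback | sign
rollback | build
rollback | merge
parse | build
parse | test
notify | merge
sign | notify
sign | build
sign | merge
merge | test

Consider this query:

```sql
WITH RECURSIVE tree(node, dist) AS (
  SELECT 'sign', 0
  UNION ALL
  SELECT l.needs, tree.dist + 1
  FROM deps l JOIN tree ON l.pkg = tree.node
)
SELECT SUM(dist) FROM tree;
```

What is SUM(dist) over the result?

Base: (sign, dist=0).
Iteration 1: edges from {sign} -> (build, dist=1), (merge, dist=1), (notify, dist=1).
Iteration 2: edges from {build,merge,notify} -> (merge, dist=2), (test, dist=2).
Iteration 3: edges from {merge,test} -> (test, dist=3).
Iteration 4: no outgoing edges from {test}; recursion stops.
SUM(dist) = 0 + 1 + 1 + 1 + 2 + 2 + 3 = 10.

10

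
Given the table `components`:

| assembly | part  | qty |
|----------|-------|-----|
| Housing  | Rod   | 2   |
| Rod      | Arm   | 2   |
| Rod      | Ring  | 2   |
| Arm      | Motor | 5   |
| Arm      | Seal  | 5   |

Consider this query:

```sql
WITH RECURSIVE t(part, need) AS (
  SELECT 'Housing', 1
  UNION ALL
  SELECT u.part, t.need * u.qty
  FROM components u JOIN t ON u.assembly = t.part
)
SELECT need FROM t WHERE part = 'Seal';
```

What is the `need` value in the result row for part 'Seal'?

20

Base: (Housing, need=1).
Iteration 1: components of {Housing} -> Rod = 1*2 = 2.
Iteration 2: components of {Rod} -> Arm = 2*2 = 4, Ring = 2*2 = 4.
Iteration 3: components of {Arm,Ring} -> Motor = 4*5 = 20, Seal = 4*5 = 20.
Iteration 4: no further components; recursion stops.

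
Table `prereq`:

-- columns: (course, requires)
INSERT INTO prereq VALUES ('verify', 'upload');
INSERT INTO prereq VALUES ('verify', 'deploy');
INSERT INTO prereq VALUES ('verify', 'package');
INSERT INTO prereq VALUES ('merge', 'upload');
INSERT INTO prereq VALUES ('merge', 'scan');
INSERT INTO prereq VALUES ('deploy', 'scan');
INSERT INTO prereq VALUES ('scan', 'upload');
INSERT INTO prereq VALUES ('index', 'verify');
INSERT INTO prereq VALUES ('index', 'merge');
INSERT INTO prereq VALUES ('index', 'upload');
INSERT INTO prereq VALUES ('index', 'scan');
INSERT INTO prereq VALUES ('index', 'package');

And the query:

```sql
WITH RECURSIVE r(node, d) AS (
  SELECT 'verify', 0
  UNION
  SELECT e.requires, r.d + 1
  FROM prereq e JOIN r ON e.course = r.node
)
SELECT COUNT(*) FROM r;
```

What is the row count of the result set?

6

Base: (verify, d=0).
Iteration 1: edges from {verify} -> (deploy, d=1), (package, d=1), (upload, d=1).
Iteration 2: edges from {deploy,package,upload} -> (scan, d=2).
Iteration 3: edges from {scan} -> (upload, d=3).
Iteration 4: no outgoing edges from {upload}; recursion stops.
Total rows emitted: 6.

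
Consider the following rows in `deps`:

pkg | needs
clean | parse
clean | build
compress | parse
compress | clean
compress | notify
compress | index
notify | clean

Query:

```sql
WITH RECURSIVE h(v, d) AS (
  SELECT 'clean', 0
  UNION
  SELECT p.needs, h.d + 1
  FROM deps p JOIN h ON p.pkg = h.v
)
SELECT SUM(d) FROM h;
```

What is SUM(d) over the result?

2

Base: (clean, d=0).
Iteration 1: edges from {clean} -> (build, d=1), (parse, d=1).
Iteration 2: no outgoing edges from {build,parse}; recursion stops.
SUM(d) = 0 + 1 + 1 = 2.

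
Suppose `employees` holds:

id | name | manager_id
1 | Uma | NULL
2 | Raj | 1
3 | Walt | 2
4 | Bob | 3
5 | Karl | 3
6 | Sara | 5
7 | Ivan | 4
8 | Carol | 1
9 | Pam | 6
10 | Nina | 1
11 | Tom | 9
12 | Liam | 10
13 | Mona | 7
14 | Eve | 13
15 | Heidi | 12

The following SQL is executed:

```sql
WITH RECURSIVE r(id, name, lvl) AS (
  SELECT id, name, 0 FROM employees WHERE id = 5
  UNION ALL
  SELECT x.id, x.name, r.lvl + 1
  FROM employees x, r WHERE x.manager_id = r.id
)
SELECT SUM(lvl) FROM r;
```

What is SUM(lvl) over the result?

6

Base: id=5 (Karl) at lvl 0.
Iteration 1: rows with manager_id in {5} -> Sara (id 6, lvl 1).
Iteration 2: rows with manager_id in {6} -> Pam (id 9, lvl 2).
Iteration 3: rows with manager_id in {9} -> Tom (id 11, lvl 3).
Iteration 4: no rows with manager_id in {11}; recursion stops.
SUM(lvl) = 0 + 1 + 2 + 3 = 6.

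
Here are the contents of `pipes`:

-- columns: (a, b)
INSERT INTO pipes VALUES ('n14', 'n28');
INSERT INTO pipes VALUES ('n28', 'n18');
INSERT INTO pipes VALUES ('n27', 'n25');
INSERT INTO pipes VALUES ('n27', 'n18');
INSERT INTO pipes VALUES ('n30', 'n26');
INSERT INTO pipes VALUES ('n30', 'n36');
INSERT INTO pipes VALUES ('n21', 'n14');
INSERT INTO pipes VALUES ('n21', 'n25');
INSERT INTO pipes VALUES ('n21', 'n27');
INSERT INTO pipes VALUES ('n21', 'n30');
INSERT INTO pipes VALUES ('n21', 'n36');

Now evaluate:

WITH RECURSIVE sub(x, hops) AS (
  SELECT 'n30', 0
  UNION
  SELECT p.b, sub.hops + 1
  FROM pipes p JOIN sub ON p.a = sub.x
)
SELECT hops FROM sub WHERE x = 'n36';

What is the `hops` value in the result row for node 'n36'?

1

Base: (n30, hops=0).
Iteration 1: edges from {n30} -> (n26, hops=1), (n36, hops=1).
Iteration 2: no outgoing edges from {n26,n36}; recursion stops.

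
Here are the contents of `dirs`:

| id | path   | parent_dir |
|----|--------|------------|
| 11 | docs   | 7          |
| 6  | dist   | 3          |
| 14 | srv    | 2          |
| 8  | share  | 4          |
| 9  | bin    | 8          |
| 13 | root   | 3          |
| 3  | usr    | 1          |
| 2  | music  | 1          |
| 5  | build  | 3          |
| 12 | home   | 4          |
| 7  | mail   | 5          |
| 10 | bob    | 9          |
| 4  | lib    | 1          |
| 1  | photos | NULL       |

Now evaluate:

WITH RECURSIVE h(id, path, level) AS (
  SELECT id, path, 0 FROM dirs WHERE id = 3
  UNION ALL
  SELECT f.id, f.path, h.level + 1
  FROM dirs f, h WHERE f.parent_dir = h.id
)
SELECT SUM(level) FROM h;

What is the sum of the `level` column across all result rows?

Base: id=3 (usr) at level 0.
Iteration 1: rows with parent_dir in {3} -> build (id 5, level 1), dist (id 6, level 1), root (id 13, level 1).
Iteration 2: rows with parent_dir in {5,6,13} -> mail (id 7, level 2).
Iteration 3: rows with parent_dir in {7} -> docs (id 11, level 3).
Iteration 4: no rows with parent_dir in {11}; recursion stops.
SUM(level) = 0 + 1 + 1 + 1 + 2 + 3 = 8.

8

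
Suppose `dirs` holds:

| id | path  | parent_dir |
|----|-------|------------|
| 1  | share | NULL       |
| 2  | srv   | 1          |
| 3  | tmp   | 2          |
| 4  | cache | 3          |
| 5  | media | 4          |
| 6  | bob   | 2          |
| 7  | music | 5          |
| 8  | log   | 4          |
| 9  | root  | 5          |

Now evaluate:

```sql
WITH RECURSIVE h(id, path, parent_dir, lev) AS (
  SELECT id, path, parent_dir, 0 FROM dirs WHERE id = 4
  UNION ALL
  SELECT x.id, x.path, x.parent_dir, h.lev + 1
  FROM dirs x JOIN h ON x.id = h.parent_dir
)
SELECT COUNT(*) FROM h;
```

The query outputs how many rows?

4

Base: id=4 (cache), parent_dir=3, lev 0.
Iteration 1: join on id=3 -> tmp (id 3, parent_dir=2, lev 1).
Iteration 2: join on id=2 -> srv (id 2, parent_dir=1, lev 2).
Iteration 3: join on id=1 -> share (id 1, parent_dir=NULL, lev 3).
Iteration 4: parent_dir is NULL; no match; recursion stops.
Total rows emitted: 4.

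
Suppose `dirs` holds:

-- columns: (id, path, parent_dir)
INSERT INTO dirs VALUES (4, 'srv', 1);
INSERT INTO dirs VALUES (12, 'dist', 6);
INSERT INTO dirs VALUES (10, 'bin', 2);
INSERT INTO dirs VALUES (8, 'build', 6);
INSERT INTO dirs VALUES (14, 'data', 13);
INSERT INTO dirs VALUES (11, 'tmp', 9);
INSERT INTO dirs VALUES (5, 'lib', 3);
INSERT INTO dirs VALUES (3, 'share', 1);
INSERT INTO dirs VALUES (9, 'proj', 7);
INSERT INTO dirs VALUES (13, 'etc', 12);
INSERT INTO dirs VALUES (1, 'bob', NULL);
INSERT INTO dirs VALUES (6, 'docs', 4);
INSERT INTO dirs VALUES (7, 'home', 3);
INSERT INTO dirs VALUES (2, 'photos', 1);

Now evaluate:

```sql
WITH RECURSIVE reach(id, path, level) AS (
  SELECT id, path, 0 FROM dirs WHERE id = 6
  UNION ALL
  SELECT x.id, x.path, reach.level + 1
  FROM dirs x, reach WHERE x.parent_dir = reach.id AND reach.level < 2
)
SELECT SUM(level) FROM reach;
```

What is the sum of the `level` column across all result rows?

4

Base: id=6 (docs) at level 0.
Iteration 1: rows with parent_dir in {6} -> build (id 8, level 1), dist (id 12, level 1).
Iteration 2: rows with parent_dir in {8,12} -> etc (id 13, level 2).
Iteration 3: level < 2 fails for all current rows; recursion stops.
SUM(level) = 0 + 1 + 1 + 2 = 4.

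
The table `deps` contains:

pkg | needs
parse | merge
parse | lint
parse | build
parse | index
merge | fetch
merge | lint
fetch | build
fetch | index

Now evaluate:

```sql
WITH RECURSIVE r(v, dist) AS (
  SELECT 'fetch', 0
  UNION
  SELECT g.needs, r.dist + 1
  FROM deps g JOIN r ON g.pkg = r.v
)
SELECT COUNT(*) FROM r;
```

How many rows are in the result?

Base: (fetch, dist=0).
Iteration 1: edges from {fetch} -> (build, dist=1), (index, dist=1).
Iteration 2: no outgoing edges from {build,index}; recursion stops.
Total rows emitted: 3.

3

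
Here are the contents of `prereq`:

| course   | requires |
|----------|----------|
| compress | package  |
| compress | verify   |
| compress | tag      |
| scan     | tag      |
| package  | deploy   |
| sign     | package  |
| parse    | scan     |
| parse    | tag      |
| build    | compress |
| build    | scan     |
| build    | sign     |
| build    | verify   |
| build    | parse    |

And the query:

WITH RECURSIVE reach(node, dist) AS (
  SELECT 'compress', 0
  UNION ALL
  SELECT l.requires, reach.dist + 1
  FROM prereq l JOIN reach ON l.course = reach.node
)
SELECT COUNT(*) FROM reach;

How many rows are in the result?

5

Base: (compress, dist=0).
Iteration 1: edges from {compress} -> (package, dist=1), (tag, dist=1), (verify, dist=1).
Iteration 2: edges from {package,tag,verify} -> (deploy, dist=2).
Iteration 3: no outgoing edges from {deploy}; recursion stops.
Total rows emitted: 5.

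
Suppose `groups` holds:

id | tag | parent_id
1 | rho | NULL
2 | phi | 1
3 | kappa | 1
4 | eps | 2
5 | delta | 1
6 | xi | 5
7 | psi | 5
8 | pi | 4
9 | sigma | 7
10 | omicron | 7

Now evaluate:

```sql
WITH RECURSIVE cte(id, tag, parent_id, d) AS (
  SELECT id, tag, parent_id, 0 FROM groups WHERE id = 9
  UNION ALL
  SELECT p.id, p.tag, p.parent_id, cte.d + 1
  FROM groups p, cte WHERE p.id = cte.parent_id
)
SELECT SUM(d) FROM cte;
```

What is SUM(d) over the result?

Base: id=9 (sigma), parent_id=7, d 0.
Iteration 1: join on id=7 -> psi (id 7, parent_id=5, d 1).
Iteration 2: join on id=5 -> delta (id 5, parent_id=1, d 2).
Iteration 3: join on id=1 -> rho (id 1, parent_id=NULL, d 3).
Iteration 4: parent_id is NULL; no match; recursion stops.
SUM(d) = 0 + 1 + 2 + 3 = 6.

6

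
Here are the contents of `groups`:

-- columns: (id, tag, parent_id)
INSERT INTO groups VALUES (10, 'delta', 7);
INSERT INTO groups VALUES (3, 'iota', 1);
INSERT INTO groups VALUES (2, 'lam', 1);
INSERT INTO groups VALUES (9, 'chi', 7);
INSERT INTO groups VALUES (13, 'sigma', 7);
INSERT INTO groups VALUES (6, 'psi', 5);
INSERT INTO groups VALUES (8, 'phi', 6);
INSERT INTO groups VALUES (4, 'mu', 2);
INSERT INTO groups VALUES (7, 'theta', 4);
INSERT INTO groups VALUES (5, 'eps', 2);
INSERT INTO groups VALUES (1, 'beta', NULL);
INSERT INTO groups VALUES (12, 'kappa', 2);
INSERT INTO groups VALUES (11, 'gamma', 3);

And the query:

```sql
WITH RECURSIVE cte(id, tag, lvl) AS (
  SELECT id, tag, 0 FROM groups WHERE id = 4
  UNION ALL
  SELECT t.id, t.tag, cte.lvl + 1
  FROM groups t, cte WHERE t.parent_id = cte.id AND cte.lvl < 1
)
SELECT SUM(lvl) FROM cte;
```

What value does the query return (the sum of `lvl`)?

Base: id=4 (mu) at lvl 0.
Iteration 1: rows with parent_id in {4} -> theta (id 7, lvl 1).
Iteration 2: lvl < 1 fails for all current rows; recursion stops.
SUM(lvl) = 0 + 1 = 1.

1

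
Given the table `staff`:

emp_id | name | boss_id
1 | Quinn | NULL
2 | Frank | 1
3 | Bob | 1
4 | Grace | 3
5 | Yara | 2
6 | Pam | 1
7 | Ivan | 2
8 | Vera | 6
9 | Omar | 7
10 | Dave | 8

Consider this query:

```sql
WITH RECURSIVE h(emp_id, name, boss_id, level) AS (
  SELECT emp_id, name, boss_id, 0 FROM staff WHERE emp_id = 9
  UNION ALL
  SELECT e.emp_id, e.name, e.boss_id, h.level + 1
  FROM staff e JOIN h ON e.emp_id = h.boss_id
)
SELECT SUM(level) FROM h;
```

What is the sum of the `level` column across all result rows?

Base: emp_id=9 (Omar), boss_id=7, level 0.
Iteration 1: join on emp_id=7 -> Ivan (id 7, boss_id=2, level 1).
Iteration 2: join on emp_id=2 -> Frank (id 2, boss_id=1, level 2).
Iteration 3: join on emp_id=1 -> Quinn (id 1, boss_id=NULL, level 3).
Iteration 4: boss_id is NULL; no match; recursion stops.
SUM(level) = 0 + 1 + 2 + 3 = 6.

6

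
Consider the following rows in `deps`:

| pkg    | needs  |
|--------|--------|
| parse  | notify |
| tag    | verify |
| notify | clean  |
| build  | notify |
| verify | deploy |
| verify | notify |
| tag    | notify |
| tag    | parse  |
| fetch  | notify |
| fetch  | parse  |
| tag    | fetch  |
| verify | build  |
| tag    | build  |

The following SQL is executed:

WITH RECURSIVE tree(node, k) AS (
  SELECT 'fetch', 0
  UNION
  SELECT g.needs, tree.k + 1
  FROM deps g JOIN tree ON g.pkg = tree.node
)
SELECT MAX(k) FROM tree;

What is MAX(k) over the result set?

3

Base: (fetch, k=0).
Iteration 1: edges from {fetch} -> (notify, k=1), (parse, k=1).
Iteration 2: edges from {notify,parse} -> (clean, k=2), (notify, k=2).
Iteration 3: edges from {clean,notify} -> (clean, k=3).
Iteration 4: no outgoing edges from {clean}; recursion stops.
k values: 0, 1, 1, 2, 2, 3; the maximum is 3.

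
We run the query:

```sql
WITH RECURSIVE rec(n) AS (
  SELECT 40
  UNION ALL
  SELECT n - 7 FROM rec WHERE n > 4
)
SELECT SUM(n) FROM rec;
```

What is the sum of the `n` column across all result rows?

133

Base: n=40.
Iteration 1: 40 > 4 holds -> n = 40 - 7 = 33.
Iteration 2: 33 > 4 holds -> n = 33 - 7 = 26.
Iteration 3: 26 > 4 holds -> n = 26 - 7 = 19.
Iteration 4: 19 > 4 holds -> n = 19 - 7 = 12.
Iteration 5: 12 > 4 holds -> n = 12 - 7 = 5.
Iteration 6: 5 > 4 holds -> n = 5 - 7 = -2.
Iteration 7: -2 > 4 fails; recursion stops.
SUM(n) = 40 + 33 + 26 + 19 + 12 + 5 + -2 = 133.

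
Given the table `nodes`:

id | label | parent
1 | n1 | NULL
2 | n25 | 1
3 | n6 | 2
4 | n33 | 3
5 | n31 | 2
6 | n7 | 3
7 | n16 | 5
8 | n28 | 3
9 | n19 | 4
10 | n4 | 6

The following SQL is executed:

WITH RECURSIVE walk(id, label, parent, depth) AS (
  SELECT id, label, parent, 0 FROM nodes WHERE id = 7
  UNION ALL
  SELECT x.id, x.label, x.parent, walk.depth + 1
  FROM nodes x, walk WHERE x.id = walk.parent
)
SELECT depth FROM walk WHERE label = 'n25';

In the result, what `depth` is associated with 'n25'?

Base: id=7 (n16), parent=5, depth 0.
Iteration 1: join on id=5 -> n31 (id 5, parent=2, depth 1).
Iteration 2: join on id=2 -> n25 (id 2, parent=1, depth 2).
Iteration 3: join on id=1 -> n1 (id 1, parent=NULL, depth 3).
Iteration 4: parent is NULL; no match; recursion stops.

2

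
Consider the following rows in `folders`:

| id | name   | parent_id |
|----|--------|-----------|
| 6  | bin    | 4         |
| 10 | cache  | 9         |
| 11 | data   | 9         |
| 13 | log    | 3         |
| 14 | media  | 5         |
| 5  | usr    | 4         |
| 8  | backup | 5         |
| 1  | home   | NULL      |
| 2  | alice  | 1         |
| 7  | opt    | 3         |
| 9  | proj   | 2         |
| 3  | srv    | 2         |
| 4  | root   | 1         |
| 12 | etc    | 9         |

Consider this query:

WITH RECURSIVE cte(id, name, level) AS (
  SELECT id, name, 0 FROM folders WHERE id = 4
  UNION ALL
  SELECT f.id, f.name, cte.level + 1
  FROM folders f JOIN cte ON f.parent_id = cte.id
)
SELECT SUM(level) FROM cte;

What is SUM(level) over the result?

Base: id=4 (root) at level 0.
Iteration 1: rows with parent_id in {4} -> usr (id 5, level 1), bin (id 6, level 1).
Iteration 2: rows with parent_id in {5,6} -> backup (id 8, level 2), media (id 14, level 2).
Iteration 3: no rows with parent_id in {8,14}; recursion stops.
SUM(level) = 0 + 1 + 1 + 2 + 2 = 6.

6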